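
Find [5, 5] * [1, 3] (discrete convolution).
y[0] = 5×1 = 5; y[1] = 5×3 + 5×1 = 20; y[2] = 5×3 = 15

[5, 20, 15]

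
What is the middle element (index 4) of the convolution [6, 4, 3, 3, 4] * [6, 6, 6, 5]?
Use y[k] = Σ_i a[i]·b[k-i] at k=4. y[4] = 4×5 + 3×6 + 3×6 + 4×6 = 80

80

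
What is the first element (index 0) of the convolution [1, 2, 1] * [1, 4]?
Use y[k] = Σ_i a[i]·b[k-i] at k=0. y[0] = 1×1 = 1

1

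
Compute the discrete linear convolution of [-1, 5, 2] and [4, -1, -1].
y[0] = -1×4 = -4; y[1] = -1×-1 + 5×4 = 21; y[2] = -1×-1 + 5×-1 + 2×4 = 4; y[3] = 5×-1 + 2×-1 = -7; y[4] = 2×-1 = -2

[-4, 21, 4, -7, -2]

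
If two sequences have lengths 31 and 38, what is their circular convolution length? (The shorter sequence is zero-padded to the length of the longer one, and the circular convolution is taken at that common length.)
Circular convolution (zero-padding the shorter input) has length max(m, n) = max(31, 38) = 38

38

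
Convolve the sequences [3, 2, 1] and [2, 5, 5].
y[0] = 3×2 = 6; y[1] = 3×5 + 2×2 = 19; y[2] = 3×5 + 2×5 + 1×2 = 27; y[3] = 2×5 + 1×5 = 15; y[4] = 1×5 = 5

[6, 19, 27, 15, 5]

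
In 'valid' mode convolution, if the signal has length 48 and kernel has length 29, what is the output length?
'Valid' mode counts only positions where the kernel fully overlaps the signal: m - n + 1 = 48 - 29 + 1 = 20

20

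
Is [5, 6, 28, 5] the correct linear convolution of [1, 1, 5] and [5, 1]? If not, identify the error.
Recompute linear convolution of [1, 1, 5] and [5, 1]: y[0] = 1×5 = 5; y[1] = 1×1 + 1×5 = 6; y[2] = 1×1 + 5×5 = 26; y[3] = 5×1 = 5 → [5, 6, 26, 5]. Compare to given [5, 6, 28, 5]: they differ at index 2: given 28, correct 26, so answer: No

No. Error at index 2: given 28, correct 26.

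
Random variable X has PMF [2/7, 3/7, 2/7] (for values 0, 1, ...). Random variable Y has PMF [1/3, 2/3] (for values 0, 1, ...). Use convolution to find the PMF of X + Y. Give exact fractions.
P(X+Y=k) = Σ_i P(X=i)·P(Y=k-i) — a convolution of [2/7, 3/7, 2/7] and [1/3, 2/3]. P(X+Y=0) = (2/7)×(1/3) = 2/21; P(X+Y=1) = (2/7)×(2/3) + (3/7)×(1/3) = 4/21 + 1/7 = 1/3; P(X+Y=2) = (3/7)×(2/3) + (2/7)×(1/3) = 2/7 + 2/21 = 8/21; P(X+Y=3) = (2/7)×(2/3) = 4/21. PMF: [2/21, 1/3, 8/21, 4/21] (sums to 1 ✓)

[2/21, 1/3, 8/21, 4/21]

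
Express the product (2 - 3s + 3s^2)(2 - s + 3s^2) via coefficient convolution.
Ascending coefficients: a = [2, -3, 3], b = [2, -1, 3]. c[0] = 2×2 = 4; c[1] = 2×-1 + -3×2 = -8; c[2] = 2×3 + -3×-1 + 3×2 = 15; c[3] = -3×3 + 3×-1 = -12; c[4] = 3×3 = 9. Result coefficients: [4, -8, 15, -12, 9] → 4 - 8s + 15s^2 - 12s^3 + 9s^4

4 - 8s + 15s^2 - 12s^3 + 9s^4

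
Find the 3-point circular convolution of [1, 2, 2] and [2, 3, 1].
Use y[k] = Σ_j x[j]·h[(k-j) mod 3]. y[0] = 1×2 + 2×1 + 2×3 = 10; y[1] = 1×3 + 2×2 + 2×1 = 9; y[2] = 1×1 + 2×3 + 2×2 = 11. Result: [10, 9, 11]

[10, 9, 11]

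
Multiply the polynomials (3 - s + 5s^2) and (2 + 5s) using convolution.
Ascending coefficients: a = [3, -1, 5], b = [2, 5]. c[0] = 3×2 = 6; c[1] = 3×5 + -1×2 = 13; c[2] = -1×5 + 5×2 = 5; c[3] = 5×5 = 25. Result coefficients: [6, 13, 5, 25] → 6 + 13s + 5s^2 + 25s^3

6 + 13s + 5s^2 + 25s^3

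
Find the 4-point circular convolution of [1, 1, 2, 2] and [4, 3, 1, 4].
Use y[k] = Σ_j f[j]·g[(k-j) mod 4]. y[0] = 1×4 + 1×4 + 2×1 + 2×3 = 16; y[1] = 1×3 + 1×4 + 2×4 + 2×1 = 17; y[2] = 1×1 + 1×3 + 2×4 + 2×4 = 20; y[3] = 1×4 + 1×1 + 2×3 + 2×4 = 19. Result: [16, 17, 20, 19]

[16, 17, 20, 19]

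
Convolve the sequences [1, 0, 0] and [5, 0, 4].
y[0] = 1×5 = 5; y[1] = 1×0 + 0×5 = 0; y[2] = 1×4 + 0×0 + 0×5 = 4; y[3] = 0×4 + 0×0 = 0; y[4] = 0×4 = 0

[5, 0, 4, 0, 0]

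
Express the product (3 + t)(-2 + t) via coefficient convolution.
Ascending coefficients: a = [3, 1], b = [-2, 1]. c[0] = 3×-2 = -6; c[1] = 3×1 + 1×-2 = 1; c[2] = 1×1 = 1. Result coefficients: [-6, 1, 1] → -6 + t + t^2

-6 + t + t^2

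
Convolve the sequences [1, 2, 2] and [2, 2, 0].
y[0] = 1×2 = 2; y[1] = 1×2 + 2×2 = 6; y[2] = 1×0 + 2×2 + 2×2 = 8; y[3] = 2×0 + 2×2 = 4; y[4] = 2×0 = 0

[2, 6, 8, 4, 0]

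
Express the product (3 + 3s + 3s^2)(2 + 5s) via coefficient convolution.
Ascending coefficients: a = [3, 3, 3], b = [2, 5]. c[0] = 3×2 = 6; c[1] = 3×5 + 3×2 = 21; c[2] = 3×5 + 3×2 = 21; c[3] = 3×5 = 15. Result coefficients: [6, 21, 21, 15] → 6 + 21s + 21s^2 + 15s^3

6 + 21s + 21s^2 + 15s^3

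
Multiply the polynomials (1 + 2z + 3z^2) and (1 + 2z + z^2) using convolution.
Ascending coefficients: a = [1, 2, 3], b = [1, 2, 1]. c[0] = 1×1 = 1; c[1] = 1×2 + 2×1 = 4; c[2] = 1×1 + 2×2 + 3×1 = 8; c[3] = 2×1 + 3×2 = 8; c[4] = 3×1 = 3. Result coefficients: [1, 4, 8, 8, 3] → 1 + 4z + 8z^2 + 8z^3 + 3z^4

1 + 4z + 8z^2 + 8z^3 + 3z^4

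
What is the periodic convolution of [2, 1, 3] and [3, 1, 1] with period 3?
Use y[k] = Σ_j f[j]·g[(k-j) mod 3]. y[0] = 2×3 + 1×1 + 3×1 = 10; y[1] = 2×1 + 1×3 + 3×1 = 8; y[2] = 2×1 + 1×1 + 3×3 = 12. Result: [10, 8, 12]

[10, 8, 12]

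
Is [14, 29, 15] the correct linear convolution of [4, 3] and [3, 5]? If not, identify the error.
Recompute linear convolution of [4, 3] and [3, 5]: y[0] = 4×3 = 12; y[1] = 4×5 + 3×3 = 29; y[2] = 3×5 = 15 → [12, 29, 15]. Compare to given [14, 29, 15]: they differ at index 0: given 14, correct 12, so answer: No

No. Error at index 0: given 14, correct 12.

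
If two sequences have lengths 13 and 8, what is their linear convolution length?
Linear/full convolution length: m + n - 1 = 13 + 8 - 1 = 20

20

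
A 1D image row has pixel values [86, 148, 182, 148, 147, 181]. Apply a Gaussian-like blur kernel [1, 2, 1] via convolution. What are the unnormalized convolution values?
Convolve image row [86, 148, 182, 148, 147, 181] with kernel [1, 2, 1]: y[0] = 86×1 = 86; y[1] = 86×2 + 148×1 = 320; y[2] = 86×1 + 148×2 + 182×1 = 564; y[3] = 148×1 + 182×2 + 148×1 = 660; y[4] = 182×1 + 148×2 + 147×1 = 625; y[5] = 148×1 + 147×2 + 181×1 = 623; y[6] = 147×1 + 181×2 = 509; y[7] = 181×1 = 181 → [86, 320, 564, 660, 625, 623, 509, 181]. Normalization factor = sum(kernel) = 4.

[86, 320, 564, 660, 625, 623, 509, 181]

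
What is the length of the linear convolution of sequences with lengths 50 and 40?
Linear/full convolution length: m + n - 1 = 50 + 40 - 1 = 89

89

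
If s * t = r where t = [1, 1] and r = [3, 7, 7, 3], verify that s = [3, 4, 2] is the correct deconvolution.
Forward-compute [3, 4, 2] * [1, 1]: r[0] = 3×1 = 3; r[1] = 3×1 + 4×1 = 7; r[2] = 4×1 + 2×1 = 6; r[3] = 2×1 = 2 → [3, 7, 6, 2]. Does not match given r = [3, 7, 7, 3].

Not verified. [3, 4, 2] * [1, 1] = [3, 7, 6, 2], which differs from [3, 7, 7, 3] at index 2.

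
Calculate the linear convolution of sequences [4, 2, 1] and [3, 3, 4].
y[0] = 4×3 = 12; y[1] = 4×3 + 2×3 = 18; y[2] = 4×4 + 2×3 + 1×3 = 25; y[3] = 2×4 + 1×3 = 11; y[4] = 1×4 = 4

[12, 18, 25, 11, 4]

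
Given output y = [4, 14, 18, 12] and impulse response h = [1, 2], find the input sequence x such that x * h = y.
Deconvolve y=[4, 14, 18, 12] by h=[1, 2]. Since h[0]=1, solve forward: x[0] = y[0] / 1 = 4; x[1] = (y[1] - 4×2) / 1 = 6; x[2] = (y[2] - 6×2) / 1 = 6. So x = [4, 6, 6]. Check by forward convolution: y[0] = 4×1 = 4; y[1] = 4×2 + 6×1 = 14; y[2] = 6×2 + 6×1 = 18; y[3] = 6×2 = 12

[4, 6, 6]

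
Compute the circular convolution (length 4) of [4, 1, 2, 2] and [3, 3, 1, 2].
Use y[k] = Σ_j f[j]·g[(k-j) mod 4]. y[0] = 4×3 + 1×2 + 2×1 + 2×3 = 22; y[1] = 4×3 + 1×3 + 2×2 + 2×1 = 21; y[2] = 4×1 + 1×3 + 2×3 + 2×2 = 17; y[3] = 4×2 + 1×1 + 2×3 + 2×3 = 21. Result: [22, 21, 17, 21]

[22, 21, 17, 21]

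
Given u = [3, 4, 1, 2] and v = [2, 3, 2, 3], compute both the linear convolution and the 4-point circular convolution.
Linear: y_lin[0] = 3×2 = 6; y_lin[1] = 3×3 + 4×2 = 17; y_lin[2] = 3×2 + 4×3 + 1×2 = 20; y_lin[3] = 3×3 + 4×2 + 1×3 + 2×2 = 24; y_lin[4] = 4×3 + 1×2 + 2×3 = 20; y_lin[5] = 1×3 + 2×2 = 7; y_lin[6] = 2×3 = 6 → [6, 17, 20, 24, 20, 7, 6]. Circular (length 4): y[0] = 3×2 + 4×3 + 1×2 + 2×3 = 26; y[1] = 3×3 + 4×2 + 1×3 + 2×2 = 24; y[2] = 3×2 + 4×3 + 1×2 + 2×3 = 26; y[3] = 3×3 + 4×2 + 1×3 + 2×2 = 24 → [26, 24, 26, 24]

Linear: [6, 17, 20, 24, 20, 7, 6], Circular: [26, 24, 26, 24]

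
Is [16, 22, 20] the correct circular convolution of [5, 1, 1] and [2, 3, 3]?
Recompute circular convolution of [5, 1, 1] and [2, 3, 3]: y[0] = 5×2 + 1×3 + 1×3 = 16; y[1] = 5×3 + 1×2 + 1×3 = 20; y[2] = 5×3 + 1×3 + 1×2 = 20 → [16, 20, 20]. Compare to given [16, 22, 20]: they differ at index 1: given 22, correct 20, so answer: No

No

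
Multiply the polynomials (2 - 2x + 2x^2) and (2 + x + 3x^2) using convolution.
Ascending coefficients: a = [2, -2, 2], b = [2, 1, 3]. c[0] = 2×2 = 4; c[1] = 2×1 + -2×2 = -2; c[2] = 2×3 + -2×1 + 2×2 = 8; c[3] = -2×3 + 2×1 = -4; c[4] = 2×3 = 6. Result coefficients: [4, -2, 8, -4, 6] → 4 - 2x + 8x^2 - 4x^3 + 6x^4

4 - 2x + 8x^2 - 4x^3 + 6x^4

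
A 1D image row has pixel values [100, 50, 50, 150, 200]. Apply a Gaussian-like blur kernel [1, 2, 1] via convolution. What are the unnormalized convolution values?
Convolve image row [100, 50, 50, 150, 200] with kernel [1, 2, 1]: y[0] = 100×1 = 100; y[1] = 100×2 + 50×1 = 250; y[2] = 100×1 + 50×2 + 50×1 = 250; y[3] = 50×1 + 50×2 + 150×1 = 300; y[4] = 50×1 + 150×2 + 200×1 = 550; y[5] = 150×1 + 200×2 = 550; y[6] = 200×1 = 200 → [100, 250, 250, 300, 550, 550, 200]. Normalization factor = sum(kernel) = 4.

[100, 250, 250, 300, 550, 550, 200]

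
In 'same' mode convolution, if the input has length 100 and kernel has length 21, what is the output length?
'Same' mode returns an output with the same length as the input: 100

100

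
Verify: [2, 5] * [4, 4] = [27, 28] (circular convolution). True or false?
Recompute circular convolution of [2, 5] and [4, 4]: y[0] = 2×4 + 5×4 = 28; y[1] = 2×4 + 5×4 = 28 → [28, 28]. Compare to given [27, 28]: they differ at index 0: given 27, correct 28, so answer: No

No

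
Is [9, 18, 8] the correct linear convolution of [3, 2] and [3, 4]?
Recompute linear convolution of [3, 2] and [3, 4]: y[0] = 3×3 = 9; y[1] = 3×4 + 2×3 = 18; y[2] = 2×4 = 8 → [9, 18, 8]. Given [9, 18, 8] matches, so answer: Yes

Yes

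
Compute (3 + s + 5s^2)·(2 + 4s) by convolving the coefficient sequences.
Ascending coefficients: a = [3, 1, 5], b = [2, 4]. c[0] = 3×2 = 6; c[1] = 3×4 + 1×2 = 14; c[2] = 1×4 + 5×2 = 14; c[3] = 5×4 = 20. Result coefficients: [6, 14, 14, 20] → 6 + 14s + 14s^2 + 20s^3

6 + 14s + 14s^2 + 20s^3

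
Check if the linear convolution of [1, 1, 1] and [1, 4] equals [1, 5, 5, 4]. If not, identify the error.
Recompute linear convolution of [1, 1, 1] and [1, 4]: y[0] = 1×1 = 1; y[1] = 1×4 + 1×1 = 5; y[2] = 1×4 + 1×1 = 5; y[3] = 1×4 = 4 → [1, 5, 5, 4]. Given [1, 5, 5, 4] matches, so answer: Yes

Yes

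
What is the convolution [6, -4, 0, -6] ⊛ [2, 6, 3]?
y[0] = 6×2 = 12; y[1] = 6×6 + -4×2 = 28; y[2] = 6×3 + -4×6 + 0×2 = -6; y[3] = -4×3 + 0×6 + -6×2 = -24; y[4] = 0×3 + -6×6 = -36; y[5] = -6×3 = -18

[12, 28, -6, -24, -36, -18]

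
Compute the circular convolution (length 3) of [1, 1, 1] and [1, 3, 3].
Use y[k] = Σ_j a[j]·b[(k-j) mod 3]. y[0] = 1×1 + 1×3 + 1×3 = 7; y[1] = 1×3 + 1×1 + 1×3 = 7; y[2] = 1×3 + 1×3 + 1×1 = 7. Result: [7, 7, 7]

[7, 7, 7]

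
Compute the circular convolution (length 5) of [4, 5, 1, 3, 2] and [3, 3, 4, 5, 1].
Use y[k] = Σ_j s[j]·t[(k-j) mod 5]. y[0] = 4×3 + 5×1 + 1×5 + 3×4 + 2×3 = 40; y[1] = 4×3 + 5×3 + 1×1 + 3×5 + 2×4 = 51; y[2] = 4×4 + 5×3 + 1×3 + 3×1 + 2×5 = 47; y[3] = 4×5 + 5×4 + 1×3 + 3×3 + 2×1 = 54; y[4] = 4×1 + 5×5 + 1×4 + 3×3 + 2×3 = 48. Result: [40, 51, 47, 54, 48]

[40, 51, 47, 54, 48]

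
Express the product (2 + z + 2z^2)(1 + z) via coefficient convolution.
Ascending coefficients: a = [2, 1, 2], b = [1, 1]. c[0] = 2×1 = 2; c[1] = 2×1 + 1×1 = 3; c[2] = 1×1 + 2×1 = 3; c[3] = 2×1 = 2. Result coefficients: [2, 3, 3, 2] → 2 + 3z + 3z^2 + 2z^3

2 + 3z + 3z^2 + 2z^3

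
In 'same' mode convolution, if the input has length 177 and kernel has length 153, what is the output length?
'Same' mode returns an output with the same length as the input: 177

177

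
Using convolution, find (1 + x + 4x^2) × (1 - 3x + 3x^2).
Ascending coefficients: a = [1, 1, 4], b = [1, -3, 3]. c[0] = 1×1 = 1; c[1] = 1×-3 + 1×1 = -2; c[2] = 1×3 + 1×-3 + 4×1 = 4; c[3] = 1×3 + 4×-3 = -9; c[4] = 4×3 = 12. Result coefficients: [1, -2, 4, -9, 12] → 1 - 2x + 4x^2 - 9x^3 + 12x^4

1 - 2x + 4x^2 - 9x^3 + 12x^4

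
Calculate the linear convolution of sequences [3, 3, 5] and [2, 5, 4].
y[0] = 3×2 = 6; y[1] = 3×5 + 3×2 = 21; y[2] = 3×4 + 3×5 + 5×2 = 37; y[3] = 3×4 + 5×5 = 37; y[4] = 5×4 = 20

[6, 21, 37, 37, 20]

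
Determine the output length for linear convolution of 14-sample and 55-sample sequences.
Linear/full convolution length: m + n - 1 = 14 + 55 - 1 = 68

68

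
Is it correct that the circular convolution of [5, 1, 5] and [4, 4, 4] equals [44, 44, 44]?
Recompute circular convolution of [5, 1, 5] and [4, 4, 4]: y[0] = 5×4 + 1×4 + 5×4 = 44; y[1] = 5×4 + 1×4 + 5×4 = 44; y[2] = 5×4 + 1×4 + 5×4 = 44 → [44, 44, 44]. Given [44, 44, 44] matches, so answer: Yes

Yes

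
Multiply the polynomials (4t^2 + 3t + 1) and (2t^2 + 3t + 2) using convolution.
Ascending coefficients: a = [1, 3, 4], b = [2, 3, 2]. c[0] = 1×2 = 2; c[1] = 1×3 + 3×2 = 9; c[2] = 1×2 + 3×3 + 4×2 = 19; c[3] = 3×2 + 4×3 = 18; c[4] = 4×2 = 8. Result coefficients: [2, 9, 19, 18, 8] → 8t^4 + 18t^3 + 19t^2 + 9t + 2

8t^4 + 18t^3 + 19t^2 + 9t + 2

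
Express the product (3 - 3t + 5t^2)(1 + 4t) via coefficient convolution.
Ascending coefficients: a = [3, -3, 5], b = [1, 4]. c[0] = 3×1 = 3; c[1] = 3×4 + -3×1 = 9; c[2] = -3×4 + 5×1 = -7; c[3] = 5×4 = 20. Result coefficients: [3, 9, -7, 20] → 3 + 9t - 7t^2 + 20t^3

3 + 9t - 7t^2 + 20t^3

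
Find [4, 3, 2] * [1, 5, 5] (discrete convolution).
y[0] = 4×1 = 4; y[1] = 4×5 + 3×1 = 23; y[2] = 4×5 + 3×5 + 2×1 = 37; y[3] = 3×5 + 2×5 = 25; y[4] = 2×5 = 10

[4, 23, 37, 25, 10]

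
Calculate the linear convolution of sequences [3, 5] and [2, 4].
y[0] = 3×2 = 6; y[1] = 3×4 + 5×2 = 22; y[2] = 5×4 = 20

[6, 22, 20]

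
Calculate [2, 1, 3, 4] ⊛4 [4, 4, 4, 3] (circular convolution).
Use y[k] = Σ_j s[j]·t[(k-j) mod 4]. y[0] = 2×4 + 1×3 + 3×4 + 4×4 = 39; y[1] = 2×4 + 1×4 + 3×3 + 4×4 = 37; y[2] = 2×4 + 1×4 + 3×4 + 4×3 = 36; y[3] = 2×3 + 1×4 + 3×4 + 4×4 = 38. Result: [39, 37, 36, 38]

[39, 37, 36, 38]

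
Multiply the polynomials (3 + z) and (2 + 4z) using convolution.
Ascending coefficients: a = [3, 1], b = [2, 4]. c[0] = 3×2 = 6; c[1] = 3×4 + 1×2 = 14; c[2] = 1×4 = 4. Result coefficients: [6, 14, 4] → 6 + 14z + 4z^2

6 + 14z + 4z^2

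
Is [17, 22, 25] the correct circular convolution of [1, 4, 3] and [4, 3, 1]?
Recompute circular convolution of [1, 4, 3] and [4, 3, 1]: y[0] = 1×4 + 4×1 + 3×3 = 17; y[1] = 1×3 + 4×4 + 3×1 = 22; y[2] = 1×1 + 4×3 + 3×4 = 25 → [17, 22, 25]. Given [17, 22, 25] matches, so answer: Yes

Yes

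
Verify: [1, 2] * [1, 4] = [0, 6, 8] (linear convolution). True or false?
Recompute linear convolution of [1, 2] and [1, 4]: y[0] = 1×1 = 1; y[1] = 1×4 + 2×1 = 6; y[2] = 2×4 = 8 → [1, 6, 8]. Compare to given [0, 6, 8]: they differ at index 0: given 0, correct 1, so answer: No

No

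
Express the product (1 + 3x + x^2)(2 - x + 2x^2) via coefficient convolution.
Ascending coefficients: a = [1, 3, 1], b = [2, -1, 2]. c[0] = 1×2 = 2; c[1] = 1×-1 + 3×2 = 5; c[2] = 1×2 + 3×-1 + 1×2 = 1; c[3] = 3×2 + 1×-1 = 5; c[4] = 1×2 = 2. Result coefficients: [2, 5, 1, 5, 2] → 2 + 5x + x^2 + 5x^3 + 2x^4

2 + 5x + x^2 + 5x^3 + 2x^4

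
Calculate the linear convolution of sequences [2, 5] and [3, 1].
y[0] = 2×3 = 6; y[1] = 2×1 + 5×3 = 17; y[2] = 5×1 = 5

[6, 17, 5]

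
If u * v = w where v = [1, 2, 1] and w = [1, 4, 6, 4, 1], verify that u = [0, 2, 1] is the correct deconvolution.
Forward-compute [0, 2, 1] * [1, 2, 1]: w[0] = 0×1 = 0; w[1] = 0×2 + 2×1 = 2; w[2] = 0×1 + 2×2 + 1×1 = 5; w[3] = 2×1 + 1×2 = 4; w[4] = 1×1 = 1 → [0, 2, 5, 4, 1]. Does not match given w = [1, 4, 6, 4, 1].

Not verified. [0, 2, 1] * [1, 2, 1] = [0, 2, 5, 4, 1], which differs from [1, 4, 6, 4, 1] at index 0.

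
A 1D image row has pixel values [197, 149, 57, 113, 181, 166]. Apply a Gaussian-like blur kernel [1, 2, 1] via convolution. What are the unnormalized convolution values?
Convolve image row [197, 149, 57, 113, 181, 166] with kernel [1, 2, 1]: y[0] = 197×1 = 197; y[1] = 197×2 + 149×1 = 543; y[2] = 197×1 + 149×2 + 57×1 = 552; y[3] = 149×1 + 57×2 + 113×1 = 376; y[4] = 57×1 + 113×2 + 181×1 = 464; y[5] = 113×1 + 181×2 + 166×1 = 641; y[6] = 181×1 + 166×2 = 513; y[7] = 166×1 = 166 → [197, 543, 552, 376, 464, 641, 513, 166]. Normalization factor = sum(kernel) = 4.

[197, 543, 552, 376, 464, 641, 513, 166]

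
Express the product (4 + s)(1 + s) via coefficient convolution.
Ascending coefficients: a = [4, 1], b = [1, 1]. c[0] = 4×1 = 4; c[1] = 4×1 + 1×1 = 5; c[2] = 1×1 = 1. Result coefficients: [4, 5, 1] → 4 + 5s + s^2

4 + 5s + s^2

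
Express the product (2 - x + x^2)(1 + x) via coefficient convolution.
Ascending coefficients: a = [2, -1, 1], b = [1, 1]. c[0] = 2×1 = 2; c[1] = 2×1 + -1×1 = 1; c[2] = -1×1 + 1×1 = 0; c[3] = 1×1 = 1. Result coefficients: [2, 1, 0, 1] → 2 + x + x^3

2 + x + x^3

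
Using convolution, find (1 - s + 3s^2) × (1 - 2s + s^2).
Ascending coefficients: a = [1, -1, 3], b = [1, -2, 1]. c[0] = 1×1 = 1; c[1] = 1×-2 + -1×1 = -3; c[2] = 1×1 + -1×-2 + 3×1 = 6; c[3] = -1×1 + 3×-2 = -7; c[4] = 3×1 = 3. Result coefficients: [1, -3, 6, -7, 3] → 1 - 3s + 6s^2 - 7s^3 + 3s^4

1 - 3s + 6s^2 - 7s^3 + 3s^4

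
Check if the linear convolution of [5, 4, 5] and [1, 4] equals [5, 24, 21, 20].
Recompute linear convolution of [5, 4, 5] and [1, 4]: y[0] = 5×1 = 5; y[1] = 5×4 + 4×1 = 24; y[2] = 4×4 + 5×1 = 21; y[3] = 5×4 = 20 → [5, 24, 21, 20]. Given [5, 24, 21, 20] matches, so answer: Yes

Yes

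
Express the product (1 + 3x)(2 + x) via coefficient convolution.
Ascending coefficients: a = [1, 3], b = [2, 1]. c[0] = 1×2 = 2; c[1] = 1×1 + 3×2 = 7; c[2] = 3×1 = 3. Result coefficients: [2, 7, 3] → 2 + 7x + 3x^2

2 + 7x + 3x^2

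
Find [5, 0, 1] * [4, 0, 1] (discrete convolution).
y[0] = 5×4 = 20; y[1] = 5×0 + 0×4 = 0; y[2] = 5×1 + 0×0 + 1×4 = 9; y[3] = 0×1 + 1×0 = 0; y[4] = 1×1 = 1

[20, 0, 9, 0, 1]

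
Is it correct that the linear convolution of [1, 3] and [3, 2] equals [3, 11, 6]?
Recompute linear convolution of [1, 3] and [3, 2]: y[0] = 1×3 = 3; y[1] = 1×2 + 3×3 = 11; y[2] = 3×2 = 6 → [3, 11, 6]. Given [3, 11, 6] matches, so answer: Yes

Yes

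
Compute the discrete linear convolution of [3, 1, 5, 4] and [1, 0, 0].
y[0] = 3×1 = 3; y[1] = 3×0 + 1×1 = 1; y[2] = 3×0 + 1×0 + 5×1 = 5; y[3] = 1×0 + 5×0 + 4×1 = 4; y[4] = 5×0 + 4×0 = 0; y[5] = 4×0 = 0

[3, 1, 5, 4, 0, 0]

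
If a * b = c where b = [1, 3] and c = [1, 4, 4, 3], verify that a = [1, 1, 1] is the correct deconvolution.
Forward-compute [1, 1, 1] * [1, 3]: c[0] = 1×1 = 1; c[1] = 1×3 + 1×1 = 4; c[2] = 1×3 + 1×1 = 4; c[3] = 1×3 = 3 → [1, 4, 4, 3]. Matches given c = [1, 4, 4, 3], so verified.

Verified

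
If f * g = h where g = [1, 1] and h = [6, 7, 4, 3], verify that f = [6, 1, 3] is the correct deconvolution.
Forward-compute [6, 1, 3] * [1, 1]: h[0] = 6×1 = 6; h[1] = 6×1 + 1×1 = 7; h[2] = 1×1 + 3×1 = 4; h[3] = 3×1 = 3 → [6, 7, 4, 3]. Matches given h = [6, 7, 4, 3], so verified.

Verified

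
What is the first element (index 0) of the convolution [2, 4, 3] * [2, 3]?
Use y[k] = Σ_i a[i]·b[k-i] at k=0. y[0] = 2×2 = 4

4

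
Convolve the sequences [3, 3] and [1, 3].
y[0] = 3×1 = 3; y[1] = 3×3 + 3×1 = 12; y[2] = 3×3 = 9

[3, 12, 9]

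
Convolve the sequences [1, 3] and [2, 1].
y[0] = 1×2 = 2; y[1] = 1×1 + 3×2 = 7; y[2] = 3×1 = 3

[2, 7, 3]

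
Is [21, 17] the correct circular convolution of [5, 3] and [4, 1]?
Recompute circular convolution of [5, 3] and [4, 1]: y[0] = 5×4 + 3×1 = 23; y[1] = 5×1 + 3×4 = 17 → [23, 17]. Compare to given [21, 17]: they differ at index 0: given 21, correct 23, so answer: No

No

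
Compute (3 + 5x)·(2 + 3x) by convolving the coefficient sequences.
Ascending coefficients: a = [3, 5], b = [2, 3]. c[0] = 3×2 = 6; c[1] = 3×3 + 5×2 = 19; c[2] = 5×3 = 15. Result coefficients: [6, 19, 15] → 6 + 19x + 15x^2

6 + 19x + 15x^2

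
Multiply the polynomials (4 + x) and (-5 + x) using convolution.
Ascending coefficients: a = [4, 1], b = [-5, 1]. c[0] = 4×-5 = -20; c[1] = 4×1 + 1×-5 = -1; c[2] = 1×1 = 1. Result coefficients: [-20, -1, 1] → -20 - x + x^2

-20 - x + x^2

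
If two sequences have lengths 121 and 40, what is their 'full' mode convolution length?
Linear/full convolution length: m + n - 1 = 121 + 40 - 1 = 160

160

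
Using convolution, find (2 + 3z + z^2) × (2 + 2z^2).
Ascending coefficients: a = [2, 3, 1], b = [2, 0, 2]. c[0] = 2×2 = 4; c[1] = 2×0 + 3×2 = 6; c[2] = 2×2 + 3×0 + 1×2 = 6; c[3] = 3×2 + 1×0 = 6; c[4] = 1×2 = 2. Result coefficients: [4, 6, 6, 6, 2] → 4 + 6z + 6z^2 + 6z^3 + 2z^4

4 + 6z + 6z^2 + 6z^3 + 2z^4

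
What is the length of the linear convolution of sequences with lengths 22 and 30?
Linear/full convolution length: m + n - 1 = 22 + 30 - 1 = 51

51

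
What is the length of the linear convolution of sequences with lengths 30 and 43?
Linear/full convolution length: m + n - 1 = 30 + 43 - 1 = 72

72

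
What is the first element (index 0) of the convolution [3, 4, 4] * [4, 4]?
Use y[k] = Σ_i a[i]·b[k-i] at k=0. y[0] = 3×4 = 12

12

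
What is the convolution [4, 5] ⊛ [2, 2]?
y[0] = 4×2 = 8; y[1] = 4×2 + 5×2 = 18; y[2] = 5×2 = 10

[8, 18, 10]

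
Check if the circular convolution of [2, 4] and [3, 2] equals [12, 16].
Recompute circular convolution of [2, 4] and [3, 2]: y[0] = 2×3 + 4×2 = 14; y[1] = 2×2 + 4×3 = 16 → [14, 16]. Compare to given [12, 16]: they differ at index 0: given 12, correct 14, so answer: No

No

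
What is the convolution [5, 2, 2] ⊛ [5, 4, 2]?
y[0] = 5×5 = 25; y[1] = 5×4 + 2×5 = 30; y[2] = 5×2 + 2×4 + 2×5 = 28; y[3] = 2×2 + 2×4 = 12; y[4] = 2×2 = 4

[25, 30, 28, 12, 4]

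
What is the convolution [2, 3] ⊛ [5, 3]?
y[0] = 2×5 = 10; y[1] = 2×3 + 3×5 = 21; y[2] = 3×3 = 9

[10, 21, 9]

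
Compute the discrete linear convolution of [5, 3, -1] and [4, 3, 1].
y[0] = 5×4 = 20; y[1] = 5×3 + 3×4 = 27; y[2] = 5×1 + 3×3 + -1×4 = 10; y[3] = 3×1 + -1×3 = 0; y[4] = -1×1 = -1

[20, 27, 10, 0, -1]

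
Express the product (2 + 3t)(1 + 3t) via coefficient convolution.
Ascending coefficients: a = [2, 3], b = [1, 3]. c[0] = 2×1 = 2; c[1] = 2×3 + 3×1 = 9; c[2] = 3×3 = 9. Result coefficients: [2, 9, 9] → 2 + 9t + 9t^2

2 + 9t + 9t^2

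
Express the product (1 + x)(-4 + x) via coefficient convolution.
Ascending coefficients: a = [1, 1], b = [-4, 1]. c[0] = 1×-4 = -4; c[1] = 1×1 + 1×-4 = -3; c[2] = 1×1 = 1. Result coefficients: [-4, -3, 1] → -4 - 3x + x^2

-4 - 3x + x^2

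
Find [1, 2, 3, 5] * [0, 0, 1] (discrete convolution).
y[0] = 1×0 = 0; y[1] = 1×0 + 2×0 = 0; y[2] = 1×1 + 2×0 + 3×0 = 1; y[3] = 2×1 + 3×0 + 5×0 = 2; y[4] = 3×1 + 5×0 = 3; y[5] = 5×1 = 5

[0, 0, 1, 2, 3, 5]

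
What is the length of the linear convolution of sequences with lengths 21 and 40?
Linear/full convolution length: m + n - 1 = 21 + 40 - 1 = 60

60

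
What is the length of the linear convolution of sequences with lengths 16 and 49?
Linear/full convolution length: m + n - 1 = 16 + 49 - 1 = 64

64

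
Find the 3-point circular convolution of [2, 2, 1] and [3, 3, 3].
Use y[k] = Σ_j u[j]·v[(k-j) mod 3]. y[0] = 2×3 + 2×3 + 1×3 = 15; y[1] = 2×3 + 2×3 + 1×3 = 15; y[2] = 2×3 + 2×3 + 1×3 = 15. Result: [15, 15, 15]

[15, 15, 15]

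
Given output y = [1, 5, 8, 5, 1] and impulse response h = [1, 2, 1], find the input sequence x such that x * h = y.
Deconvolve y=[1, 5, 8, 5, 1] by h=[1, 2, 1]. Since h[0]=1, solve forward: x[0] = y[0] / 1 = 1; x[1] = (y[1] - 1×2) / 1 = 3; x[2] = (y[2] - 3×2 - 1×1) / 1 = 1. So x = [1, 3, 1]. Check by forward convolution: y[0] = 1×1 = 1; y[1] = 1×2 + 3×1 = 5; y[2] = 1×1 + 3×2 + 1×1 = 8; y[3] = 3×1 + 1×2 = 5; y[4] = 1×1 = 1

[1, 3, 1]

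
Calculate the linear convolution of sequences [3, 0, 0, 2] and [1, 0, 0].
y[0] = 3×1 = 3; y[1] = 3×0 + 0×1 = 0; y[2] = 3×0 + 0×0 + 0×1 = 0; y[3] = 0×0 + 0×0 + 2×1 = 2; y[4] = 0×0 + 2×0 = 0; y[5] = 2×0 = 0

[3, 0, 0, 2, 0, 0]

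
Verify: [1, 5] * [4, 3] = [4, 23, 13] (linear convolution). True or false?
Recompute linear convolution of [1, 5] and [4, 3]: y[0] = 1×4 = 4; y[1] = 1×3 + 5×4 = 23; y[2] = 5×3 = 15 → [4, 23, 15]. Compare to given [4, 23, 13]: they differ at index 2: given 13, correct 15, so answer: No

No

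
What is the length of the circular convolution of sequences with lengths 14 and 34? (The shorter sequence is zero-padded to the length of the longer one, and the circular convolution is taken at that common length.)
Circular convolution (zero-padding the shorter input) has length max(m, n) = max(14, 34) = 34

34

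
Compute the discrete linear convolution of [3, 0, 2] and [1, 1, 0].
y[0] = 3×1 = 3; y[1] = 3×1 + 0×1 = 3; y[2] = 3×0 + 0×1 + 2×1 = 2; y[3] = 0×0 + 2×1 = 2; y[4] = 2×0 = 0

[3, 3, 2, 2, 0]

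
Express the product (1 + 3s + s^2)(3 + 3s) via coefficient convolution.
Ascending coefficients: a = [1, 3, 1], b = [3, 3]. c[0] = 1×3 = 3; c[1] = 1×3 + 3×3 = 12; c[2] = 3×3 + 1×3 = 12; c[3] = 1×3 = 3. Result coefficients: [3, 12, 12, 3] → 3 + 12s + 12s^2 + 3s^3

3 + 12s + 12s^2 + 3s^3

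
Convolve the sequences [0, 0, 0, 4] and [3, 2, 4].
y[0] = 0×3 = 0; y[1] = 0×2 + 0×3 = 0; y[2] = 0×4 + 0×2 + 0×3 = 0; y[3] = 0×4 + 0×2 + 4×3 = 12; y[4] = 0×4 + 4×2 = 8; y[5] = 4×4 = 16

[0, 0, 0, 12, 8, 16]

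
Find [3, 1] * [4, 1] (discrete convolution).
y[0] = 3×4 = 12; y[1] = 3×1 + 1×4 = 7; y[2] = 1×1 = 1

[12, 7, 1]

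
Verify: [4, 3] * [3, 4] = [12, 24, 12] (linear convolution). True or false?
Recompute linear convolution of [4, 3] and [3, 4]: y[0] = 4×3 = 12; y[1] = 4×4 + 3×3 = 25; y[2] = 3×4 = 12 → [12, 25, 12]. Compare to given [12, 24, 12]: they differ at index 1: given 24, correct 25, so answer: No

No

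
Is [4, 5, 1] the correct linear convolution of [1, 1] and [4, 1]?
Recompute linear convolution of [1, 1] and [4, 1]: y[0] = 1×4 = 4; y[1] = 1×1 + 1×4 = 5; y[2] = 1×1 = 1 → [4, 5, 1]. Given [4, 5, 1] matches, so answer: Yes

Yes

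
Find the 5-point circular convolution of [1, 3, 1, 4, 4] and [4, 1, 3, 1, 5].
Use y[k] = Σ_j f[j]·g[(k-j) mod 5]. y[0] = 1×4 + 3×5 + 1×1 + 4×3 + 4×1 = 36; y[1] = 1×1 + 3×4 + 1×5 + 4×1 + 4×3 = 34; y[2] = 1×3 + 3×1 + 1×4 + 4×5 + 4×1 = 34; y[3] = 1×1 + 3×3 + 1×1 + 4×4 + 4×5 = 47; y[4] = 1×5 + 3×1 + 1×3 + 4×1 + 4×4 = 31. Result: [36, 34, 34, 47, 31]

[36, 34, 34, 47, 31]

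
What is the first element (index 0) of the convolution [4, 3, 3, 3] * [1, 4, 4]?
Use y[k] = Σ_i a[i]·b[k-i] at k=0. y[0] = 4×1 = 4

4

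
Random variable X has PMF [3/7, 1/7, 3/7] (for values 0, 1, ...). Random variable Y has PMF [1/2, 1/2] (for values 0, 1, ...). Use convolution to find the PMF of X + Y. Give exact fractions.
P(X+Y=k) = Σ_i P(X=i)·P(Y=k-i) — a convolution of [3/7, 1/7, 3/7] and [1/2, 1/2]. P(X+Y=0) = (3/7)×(1/2) = 3/14; P(X+Y=1) = (3/7)×(1/2) + (1/7)×(1/2) = 3/14 + 1/14 = 2/7; P(X+Y=2) = (1/7)×(1/2) + (3/7)×(1/2) = 1/14 + 3/14 = 2/7; P(X+Y=3) = (3/7)×(1/2) = 3/14. PMF: [3/14, 2/7, 2/7, 3/14] (sums to 1 ✓)

[3/14, 2/7, 2/7, 3/14]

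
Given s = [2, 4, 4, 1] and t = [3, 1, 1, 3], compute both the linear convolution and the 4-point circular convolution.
Linear: y_lin[0] = 2×3 = 6; y_lin[1] = 2×1 + 4×3 = 14; y_lin[2] = 2×1 + 4×1 + 4×3 = 18; y_lin[3] = 2×3 + 4×1 + 4×1 + 1×3 = 17; y_lin[4] = 4×3 + 4×1 + 1×1 = 17; y_lin[5] = 4×3 + 1×1 = 13; y_lin[6] = 1×3 = 3 → [6, 14, 18, 17, 17, 13, 3]. Circular (length 4): y[0] = 2×3 + 4×3 + 4×1 + 1×1 = 23; y[1] = 2×1 + 4×3 + 4×3 + 1×1 = 27; y[2] = 2×1 + 4×1 + 4×3 + 1×3 = 21; y[3] = 2×3 + 4×1 + 4×1 + 1×3 = 17 → [23, 27, 21, 17]

Linear: [6, 14, 18, 17, 17, 13, 3], Circular: [23, 27, 21, 17]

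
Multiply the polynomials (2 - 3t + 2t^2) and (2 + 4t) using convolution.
Ascending coefficients: a = [2, -3, 2], b = [2, 4]. c[0] = 2×2 = 4; c[1] = 2×4 + -3×2 = 2; c[2] = -3×4 + 2×2 = -8; c[3] = 2×4 = 8. Result coefficients: [4, 2, -8, 8] → 4 + 2t - 8t^2 + 8t^3

4 + 2t - 8t^2 + 8t^3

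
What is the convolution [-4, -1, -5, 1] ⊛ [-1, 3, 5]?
y[0] = -4×-1 = 4; y[1] = -4×3 + -1×-1 = -11; y[2] = -4×5 + -1×3 + -5×-1 = -18; y[3] = -1×5 + -5×3 + 1×-1 = -21; y[4] = -5×5 + 1×3 = -22; y[5] = 1×5 = 5

[4, -11, -18, -21, -22, 5]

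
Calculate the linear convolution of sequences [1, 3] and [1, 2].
y[0] = 1×1 = 1; y[1] = 1×2 + 3×1 = 5; y[2] = 3×2 = 6

[1, 5, 6]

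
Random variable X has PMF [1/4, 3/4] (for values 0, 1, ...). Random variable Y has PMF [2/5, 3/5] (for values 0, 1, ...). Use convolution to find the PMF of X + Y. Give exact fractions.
P(X+Y=k) = Σ_i P(X=i)·P(Y=k-i) — a convolution of [1/4, 3/4] and [2/5, 3/5]. P(X+Y=0) = (1/4)×(2/5) = 1/10; P(X+Y=1) = (1/4)×(3/5) + (3/4)×(2/5) = 3/20 + 3/10 = 9/20; P(X+Y=2) = (3/4)×(3/5) = 9/20. PMF: [1/10, 9/20, 9/20] (sums to 1 ✓)

[1/10, 9/20, 9/20]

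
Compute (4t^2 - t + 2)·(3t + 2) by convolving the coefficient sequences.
Ascending coefficients: a = [2, -1, 4], b = [2, 3]. c[0] = 2×2 = 4; c[1] = 2×3 + -1×2 = 4; c[2] = -1×3 + 4×2 = 5; c[3] = 4×3 = 12. Result coefficients: [4, 4, 5, 12] → 12t^3 + 5t^2 + 4t + 4

12t^3 + 5t^2 + 4t + 4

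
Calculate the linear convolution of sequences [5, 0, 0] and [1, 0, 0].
y[0] = 5×1 = 5; y[1] = 5×0 + 0×1 = 0; y[2] = 5×0 + 0×0 + 0×1 = 0; y[3] = 0×0 + 0×0 = 0; y[4] = 0×0 = 0

[5, 0, 0, 0, 0]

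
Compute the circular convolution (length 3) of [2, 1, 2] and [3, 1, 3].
Use y[k] = Σ_j f[j]·g[(k-j) mod 3]. y[0] = 2×3 + 1×3 + 2×1 = 11; y[1] = 2×1 + 1×3 + 2×3 = 11; y[2] = 2×3 + 1×1 + 2×3 = 13. Result: [11, 11, 13]

[11, 11, 13]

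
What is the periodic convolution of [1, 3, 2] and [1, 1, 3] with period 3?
Use y[k] = Σ_j u[j]·v[(k-j) mod 3]. y[0] = 1×1 + 3×3 + 2×1 = 12; y[1] = 1×1 + 3×1 + 2×3 = 10; y[2] = 1×3 + 3×1 + 2×1 = 8. Result: [12, 10, 8]

[12, 10, 8]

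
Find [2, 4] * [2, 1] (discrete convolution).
y[0] = 2×2 = 4; y[1] = 2×1 + 4×2 = 10; y[2] = 4×1 = 4

[4, 10, 4]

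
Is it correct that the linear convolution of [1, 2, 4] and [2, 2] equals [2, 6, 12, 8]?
Recompute linear convolution of [1, 2, 4] and [2, 2]: y[0] = 1×2 = 2; y[1] = 1×2 + 2×2 = 6; y[2] = 2×2 + 4×2 = 12; y[3] = 4×2 = 8 → [2, 6, 12, 8]. Given [2, 6, 12, 8] matches, so answer: Yes

Yes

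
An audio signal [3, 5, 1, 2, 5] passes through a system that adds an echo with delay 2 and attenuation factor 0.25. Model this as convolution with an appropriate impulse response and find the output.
Direct-path + delayed-attenuated-path model → impulse response h = [1, 0, 0.25] (1 at lag 0, 0.25 at lag 2). Output y[n] = x[n] + 0.25·x[n - 2] (with x[n] = 0 outside 0..4): y[0] = 3 + 0.25×0 = 3; y[1] = 5 + 0.25×0 = 5; y[2] = 1 + 0.25×3 = 1.75; y[3] = 2 + 0.25×5 = 3.25; y[4] = 5 + 0.25×1 = 5.25; y[5] = 0 + 0.25×2 = 0.5; y[6] = 0 + 0.25×5 = 1.25. So y = [3, 5, 1.75, 3.25, 5.25, 0.5, 1.25]

[3, 5, 1.75, 3.25, 5.25, 0.5, 1.25]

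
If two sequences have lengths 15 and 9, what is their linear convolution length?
Linear/full convolution length: m + n - 1 = 15 + 9 - 1 = 23

23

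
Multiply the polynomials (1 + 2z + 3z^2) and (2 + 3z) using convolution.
Ascending coefficients: a = [1, 2, 3], b = [2, 3]. c[0] = 1×2 = 2; c[1] = 1×3 + 2×2 = 7; c[2] = 2×3 + 3×2 = 12; c[3] = 3×3 = 9. Result coefficients: [2, 7, 12, 9] → 2 + 7z + 12z^2 + 9z^3

2 + 7z + 12z^2 + 9z^3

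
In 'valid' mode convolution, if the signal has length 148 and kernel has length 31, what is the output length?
'Valid' mode counts only positions where the kernel fully overlaps the signal: m - n + 1 = 148 - 31 + 1 = 118

118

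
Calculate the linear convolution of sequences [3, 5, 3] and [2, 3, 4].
y[0] = 3×2 = 6; y[1] = 3×3 + 5×2 = 19; y[2] = 3×4 + 5×3 + 3×2 = 33; y[3] = 5×4 + 3×3 = 29; y[4] = 3×4 = 12

[6, 19, 33, 29, 12]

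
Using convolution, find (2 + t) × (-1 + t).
Ascending coefficients: a = [2, 1], b = [-1, 1]. c[0] = 2×-1 = -2; c[1] = 2×1 + 1×-1 = 1; c[2] = 1×1 = 1. Result coefficients: [-2, 1, 1] → -2 + t + t^2

-2 + t + t^2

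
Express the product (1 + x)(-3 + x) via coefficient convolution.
Ascending coefficients: a = [1, 1], b = [-3, 1]. c[0] = 1×-3 = -3; c[1] = 1×1 + 1×-3 = -2; c[2] = 1×1 = 1. Result coefficients: [-3, -2, 1] → -3 - 2x + x^2

-3 - 2x + x^2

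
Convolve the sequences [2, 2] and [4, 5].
y[0] = 2×4 = 8; y[1] = 2×5 + 2×4 = 18; y[2] = 2×5 = 10

[8, 18, 10]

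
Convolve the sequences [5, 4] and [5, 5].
y[0] = 5×5 = 25; y[1] = 5×5 + 4×5 = 45; y[2] = 4×5 = 20

[25, 45, 20]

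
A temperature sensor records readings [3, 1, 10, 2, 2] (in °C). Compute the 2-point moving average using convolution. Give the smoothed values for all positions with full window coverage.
2-point moving average kernel = [1, 1]. Apply in 'valid' mode (full window coverage): avg[0] = (3 + 1) / 2 = 2.0; avg[1] = (1 + 10) / 2 = 5.5; avg[2] = (10 + 2) / 2 = 6.0; avg[3] = (2 + 2) / 2 = 2.0. Smoothed values: [2.0, 5.5, 6.0, 2.0]

[2.0, 5.5, 6.0, 2.0]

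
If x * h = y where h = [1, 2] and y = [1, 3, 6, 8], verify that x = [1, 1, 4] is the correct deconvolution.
Forward-compute [1, 1, 4] * [1, 2]: y[0] = 1×1 = 1; y[1] = 1×2 + 1×1 = 3; y[2] = 1×2 + 4×1 = 6; y[3] = 4×2 = 8 → [1, 3, 6, 8]. Matches given y = [1, 3, 6, 8], so verified.

Verified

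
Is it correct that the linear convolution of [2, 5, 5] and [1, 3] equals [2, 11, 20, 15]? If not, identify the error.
Recompute linear convolution of [2, 5, 5] and [1, 3]: y[0] = 2×1 = 2; y[1] = 2×3 + 5×1 = 11; y[2] = 5×3 + 5×1 = 20; y[3] = 5×3 = 15 → [2, 11, 20, 15]. Given [2, 11, 20, 15] matches, so answer: Yes

Yes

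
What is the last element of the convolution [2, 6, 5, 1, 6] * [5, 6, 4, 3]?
Use y[k] = Σ_i a[i]·b[k-i] at k=7. y[7] = 6×3 = 18

18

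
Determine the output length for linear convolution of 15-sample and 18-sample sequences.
Linear/full convolution length: m + n - 1 = 15 + 18 - 1 = 32

32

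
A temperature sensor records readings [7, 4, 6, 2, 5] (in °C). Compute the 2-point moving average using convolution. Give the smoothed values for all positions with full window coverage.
2-point moving average kernel = [1, 1]. Apply in 'valid' mode (full window coverage): avg[0] = (7 + 4) / 2 = 5.5; avg[1] = (4 + 6) / 2 = 5.0; avg[2] = (6 + 2) / 2 = 4.0; avg[3] = (2 + 5) / 2 = 3.5. Smoothed values: [5.5, 5.0, 4.0, 3.5]

[5.5, 5.0, 4.0, 3.5]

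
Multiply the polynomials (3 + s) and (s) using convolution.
Ascending coefficients: a = [3, 1], b = [0, 1]. c[0] = 3×0 = 0; c[1] = 3×1 + 1×0 = 3; c[2] = 1×1 = 1. Result coefficients: [0, 3, 1] → 3s + s^2

3s + s^2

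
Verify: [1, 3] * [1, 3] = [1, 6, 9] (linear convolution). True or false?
Recompute linear convolution of [1, 3] and [1, 3]: y[0] = 1×1 = 1; y[1] = 1×3 + 3×1 = 6; y[2] = 3×3 = 9 → [1, 6, 9]. Given [1, 6, 9] matches, so answer: Yes

Yes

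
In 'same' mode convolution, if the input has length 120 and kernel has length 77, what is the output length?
'Same' mode returns an output with the same length as the input: 120

120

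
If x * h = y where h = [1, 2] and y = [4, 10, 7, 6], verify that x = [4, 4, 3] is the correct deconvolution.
Forward-compute [4, 4, 3] * [1, 2]: y[0] = 4×1 = 4; y[1] = 4×2 + 4×1 = 12; y[2] = 4×2 + 3×1 = 11; y[3] = 3×2 = 6 → [4, 12, 11, 6]. Does not match given y = [4, 10, 7, 6].

Not verified. [4, 4, 3] * [1, 2] = [4, 12, 11, 6], which differs from [4, 10, 7, 6] at index 1.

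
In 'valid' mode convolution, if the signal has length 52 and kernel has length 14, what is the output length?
'Valid' mode counts only positions where the kernel fully overlaps the signal: m - n + 1 = 52 - 14 + 1 = 39

39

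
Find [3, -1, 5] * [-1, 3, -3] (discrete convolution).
y[0] = 3×-1 = -3; y[1] = 3×3 + -1×-1 = 10; y[2] = 3×-3 + -1×3 + 5×-1 = -17; y[3] = -1×-3 + 5×3 = 18; y[4] = 5×-3 = -15

[-3, 10, -17, 18, -15]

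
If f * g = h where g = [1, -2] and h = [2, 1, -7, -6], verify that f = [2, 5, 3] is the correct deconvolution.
Forward-compute [2, 5, 3] * [1, -2]: h[0] = 2×1 = 2; h[1] = 2×-2 + 5×1 = 1; h[2] = 5×-2 + 3×1 = -7; h[3] = 3×-2 = -6 → [2, 1, -7, -6]. Matches given h = [2, 1, -7, -6], so verified.

Verified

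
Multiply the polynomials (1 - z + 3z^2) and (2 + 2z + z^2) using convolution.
Ascending coefficients: a = [1, -1, 3], b = [2, 2, 1]. c[0] = 1×2 = 2; c[1] = 1×2 + -1×2 = 0; c[2] = 1×1 + -1×2 + 3×2 = 5; c[3] = -1×1 + 3×2 = 5; c[4] = 3×1 = 3. Result coefficients: [2, 0, 5, 5, 3] → 2 + 5z^2 + 5z^3 + 3z^4

2 + 5z^2 + 5z^3 + 3z^4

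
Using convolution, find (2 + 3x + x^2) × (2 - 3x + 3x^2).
Ascending coefficients: a = [2, 3, 1], b = [2, -3, 3]. c[0] = 2×2 = 4; c[1] = 2×-3 + 3×2 = 0; c[2] = 2×3 + 3×-3 + 1×2 = -1; c[3] = 3×3 + 1×-3 = 6; c[4] = 1×3 = 3. Result coefficients: [4, 0, -1, 6, 3] → 4 - x^2 + 6x^3 + 3x^4

4 - x^2 + 6x^3 + 3x^4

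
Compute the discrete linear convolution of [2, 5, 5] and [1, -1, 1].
y[0] = 2×1 = 2; y[1] = 2×-1 + 5×1 = 3; y[2] = 2×1 + 5×-1 + 5×1 = 2; y[3] = 5×1 + 5×-1 = 0; y[4] = 5×1 = 5

[2, 3, 2, 0, 5]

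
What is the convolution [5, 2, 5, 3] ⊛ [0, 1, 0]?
y[0] = 5×0 = 0; y[1] = 5×1 + 2×0 = 5; y[2] = 5×0 + 2×1 + 5×0 = 2; y[3] = 2×0 + 5×1 + 3×0 = 5; y[4] = 5×0 + 3×1 = 3; y[5] = 3×0 = 0

[0, 5, 2, 5, 3, 0]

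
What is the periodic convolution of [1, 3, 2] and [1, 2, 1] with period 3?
Use y[k] = Σ_j x[j]·h[(k-j) mod 3]. y[0] = 1×1 + 3×1 + 2×2 = 8; y[1] = 1×2 + 3×1 + 2×1 = 7; y[2] = 1×1 + 3×2 + 2×1 = 9. Result: [8, 7, 9]

[8, 7, 9]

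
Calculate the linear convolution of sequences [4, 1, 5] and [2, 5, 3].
y[0] = 4×2 = 8; y[1] = 4×5 + 1×2 = 22; y[2] = 4×3 + 1×5 + 5×2 = 27; y[3] = 1×3 + 5×5 = 28; y[4] = 5×3 = 15

[8, 22, 27, 28, 15]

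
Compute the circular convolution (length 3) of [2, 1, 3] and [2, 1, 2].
Use y[k] = Σ_j x[j]·h[(k-j) mod 3]. y[0] = 2×2 + 1×2 + 3×1 = 9; y[1] = 2×1 + 1×2 + 3×2 = 10; y[2] = 2×2 + 1×1 + 3×2 = 11. Result: [9, 10, 11]

[9, 10, 11]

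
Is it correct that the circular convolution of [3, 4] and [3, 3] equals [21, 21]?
Recompute circular convolution of [3, 4] and [3, 3]: y[0] = 3×3 + 4×3 = 21; y[1] = 3×3 + 4×3 = 21 → [21, 21]. Given [21, 21] matches, so answer: Yes

Yes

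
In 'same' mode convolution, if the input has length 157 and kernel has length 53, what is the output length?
'Same' mode returns an output with the same length as the input: 157

157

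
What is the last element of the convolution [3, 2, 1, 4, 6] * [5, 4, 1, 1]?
Use y[k] = Σ_i a[i]·b[k-i] at k=7. y[7] = 6×1 = 6

6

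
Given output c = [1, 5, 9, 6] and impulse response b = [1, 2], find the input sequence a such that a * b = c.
Deconvolve c=[1, 5, 9, 6] by b=[1, 2]. Since b[0]=1, solve forward: a[0] = c[0] / 1 = 1; a[1] = (c[1] - 1×2) / 1 = 3; a[2] = (c[2] - 3×2) / 1 = 3. So a = [1, 3, 3]. Check by forward convolution: c[0] = 1×1 = 1; c[1] = 1×2 + 3×1 = 5; c[2] = 3×2 + 3×1 = 9; c[3] = 3×2 = 6

[1, 3, 3]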